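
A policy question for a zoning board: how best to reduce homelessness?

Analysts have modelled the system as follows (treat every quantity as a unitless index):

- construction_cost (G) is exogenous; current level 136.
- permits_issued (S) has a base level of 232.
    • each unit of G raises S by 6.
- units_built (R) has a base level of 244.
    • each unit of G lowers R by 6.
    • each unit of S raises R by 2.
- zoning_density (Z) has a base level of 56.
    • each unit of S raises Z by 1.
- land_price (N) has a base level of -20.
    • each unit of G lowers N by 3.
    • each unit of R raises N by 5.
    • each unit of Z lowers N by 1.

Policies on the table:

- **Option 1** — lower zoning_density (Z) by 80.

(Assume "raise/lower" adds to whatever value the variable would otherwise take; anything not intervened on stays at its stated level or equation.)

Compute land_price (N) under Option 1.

Option 1 (Z − 80):
  G = 136
  S = 232 + 6·136 = 1048
  R = 244 − 6·136 + 2·1048 = 1524
  Z = 56 + 1048 (−80 from intervention) = 1024
  N = -20 − 3·136 + 5·1524 − 1024 = 6168

6168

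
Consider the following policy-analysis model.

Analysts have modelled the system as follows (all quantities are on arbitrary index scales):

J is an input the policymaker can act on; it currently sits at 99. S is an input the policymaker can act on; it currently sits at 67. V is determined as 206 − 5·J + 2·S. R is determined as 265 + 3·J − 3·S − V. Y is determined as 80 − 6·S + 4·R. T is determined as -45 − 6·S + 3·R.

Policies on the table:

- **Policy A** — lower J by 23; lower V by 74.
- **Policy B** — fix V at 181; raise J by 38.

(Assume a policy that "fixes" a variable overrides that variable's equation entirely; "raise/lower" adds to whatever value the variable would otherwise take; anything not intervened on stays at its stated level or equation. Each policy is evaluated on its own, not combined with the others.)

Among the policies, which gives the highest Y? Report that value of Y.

1302

Policy A (J − 23, V − 74):
  J = 99 − 23 = 76
  S = 67
  V = 206 − 5·76 + 2·67 (−74 from intervention) = -114
  R = 265 + 3·76 − 3·67 − (-114) = 406
  Y = 80 − 6·67 + 4·406 = 1302
Policy B (V := 181, J + 38):
  J = 99 + 38 = 137
  S = 67
  V = 181
  R = 265 + 3·137 − 3·67 − 181 = 294
  Y = 80 − 6·67 + 4·294 = 854
Comparing — Policy A: Y=1302, Policy B: Y=854. Highest is 1302 (Policy A).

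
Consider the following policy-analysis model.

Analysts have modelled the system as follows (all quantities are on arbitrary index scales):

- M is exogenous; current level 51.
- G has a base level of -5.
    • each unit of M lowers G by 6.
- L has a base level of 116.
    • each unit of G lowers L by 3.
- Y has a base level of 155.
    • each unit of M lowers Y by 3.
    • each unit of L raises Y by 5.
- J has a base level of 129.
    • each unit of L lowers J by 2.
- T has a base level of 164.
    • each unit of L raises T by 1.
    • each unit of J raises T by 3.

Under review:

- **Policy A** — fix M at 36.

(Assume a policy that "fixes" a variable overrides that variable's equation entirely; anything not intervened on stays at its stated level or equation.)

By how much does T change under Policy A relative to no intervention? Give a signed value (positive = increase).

Baseline:
  M = 51
  G = -5 − 6·51 = -311
  L = 116 − 3·(-311) = 1049
  J = 129 − 2·1049 = -1969
  T = 164 + 1049 + 3·(-1969) = -4694
Policy A (M := 36):
  M = 36
  G = -5 − 6·36 = -221
  L = 116 − 3·(-221) = 779
  J = 129 − 2·779 = -1429
  T = 164 + 779 + 3·(-1429) = -3344
Change in T: -3344 − (-4694) = 1350

1350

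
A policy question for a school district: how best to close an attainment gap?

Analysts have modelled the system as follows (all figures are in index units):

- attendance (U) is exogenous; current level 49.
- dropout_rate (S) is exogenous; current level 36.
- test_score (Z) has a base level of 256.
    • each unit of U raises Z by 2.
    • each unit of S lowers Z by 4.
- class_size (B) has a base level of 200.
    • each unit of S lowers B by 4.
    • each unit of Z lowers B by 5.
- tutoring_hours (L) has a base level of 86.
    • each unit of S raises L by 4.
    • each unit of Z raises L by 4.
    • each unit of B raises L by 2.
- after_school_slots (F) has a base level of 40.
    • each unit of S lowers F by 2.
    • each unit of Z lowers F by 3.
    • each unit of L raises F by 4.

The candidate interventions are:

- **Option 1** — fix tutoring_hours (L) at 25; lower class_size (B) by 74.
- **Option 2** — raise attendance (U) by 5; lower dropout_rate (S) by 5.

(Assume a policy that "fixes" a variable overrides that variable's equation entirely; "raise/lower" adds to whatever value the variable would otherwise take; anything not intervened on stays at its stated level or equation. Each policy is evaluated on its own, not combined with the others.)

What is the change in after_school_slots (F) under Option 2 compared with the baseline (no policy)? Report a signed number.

Baseline:
  U = 49
  S = 36
  Z = 256 + 2·49 − 4·36 = 210
  B = 200 − 4·36 − 5·210 = -994
  L = 86 + 4·36 + 4·210 + 2·(-994) = -918
  F = 40 − 2·36 − 3·210 + 4·(-918) = -4334
Option 2 (U + 5, S − 5):
  U = 49 + 5 = 54
  S = 36 − 5 = 31
  Z = 256 + 2·54 − 4·31 = 240
  B = 200 − 4·31 − 5·240 = -1124
  L = 86 + 4·31 + 4·240 + 2·(-1124) = -1078
  F = 40 − 2·31 − 3·240 + 4·(-1078) = -5054
Change in F: -5054 − (-4334) = -720

-720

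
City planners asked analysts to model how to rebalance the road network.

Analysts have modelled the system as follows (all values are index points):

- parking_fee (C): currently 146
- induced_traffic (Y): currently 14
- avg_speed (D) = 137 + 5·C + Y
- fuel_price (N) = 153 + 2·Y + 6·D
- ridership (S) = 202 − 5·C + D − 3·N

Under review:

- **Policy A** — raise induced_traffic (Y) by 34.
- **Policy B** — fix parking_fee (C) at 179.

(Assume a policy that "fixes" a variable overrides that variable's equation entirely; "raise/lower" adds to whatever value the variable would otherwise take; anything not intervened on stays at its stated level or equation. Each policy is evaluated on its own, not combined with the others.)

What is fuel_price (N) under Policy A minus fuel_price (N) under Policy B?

-718

Policy A (Y + 34):
  C = 146
  Y = 14 + 34 = 48
  D = 137 + 5·146 + 48 = 915
  N = 153 + 2·48 + 6·915 = 5739
Policy B (C := 179):
  C = 179
  Y = 14
  D = 137 + 5·179 + 14 = 1046
  N = 153 + 2·14 + 6·1046 = 6457
N: 5739 − 6457 = -718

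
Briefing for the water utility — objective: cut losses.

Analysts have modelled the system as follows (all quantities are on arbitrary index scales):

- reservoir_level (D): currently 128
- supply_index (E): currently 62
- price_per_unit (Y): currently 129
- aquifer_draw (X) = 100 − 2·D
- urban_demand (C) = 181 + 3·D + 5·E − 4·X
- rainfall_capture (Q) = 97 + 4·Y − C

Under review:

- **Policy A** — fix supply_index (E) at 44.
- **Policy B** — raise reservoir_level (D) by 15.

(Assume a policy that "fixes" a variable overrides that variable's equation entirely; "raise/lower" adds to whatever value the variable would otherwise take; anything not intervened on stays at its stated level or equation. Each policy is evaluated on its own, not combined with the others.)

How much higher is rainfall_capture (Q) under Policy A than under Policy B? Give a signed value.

Policy A (E := 44):
  D = 128
  E = 44
  Y = 129
  X = 100 − 2·128 = -156
  C = 181 + 3·128 + 5·44 − 4·(-156) = 1409
  Q = 97 + 4·129 − 1409 = -796
Policy B (D + 15):
  D = 128 + 15 = 143
  E = 62
  Y = 129
  X = 100 − 2·143 = -186
  C = 181 + 3·143 + 5·62 − 4·(-186) = 1664
  Q = 97 + 4·129 − 1664 = -1051
Q: -796 − (-1051) = 255

255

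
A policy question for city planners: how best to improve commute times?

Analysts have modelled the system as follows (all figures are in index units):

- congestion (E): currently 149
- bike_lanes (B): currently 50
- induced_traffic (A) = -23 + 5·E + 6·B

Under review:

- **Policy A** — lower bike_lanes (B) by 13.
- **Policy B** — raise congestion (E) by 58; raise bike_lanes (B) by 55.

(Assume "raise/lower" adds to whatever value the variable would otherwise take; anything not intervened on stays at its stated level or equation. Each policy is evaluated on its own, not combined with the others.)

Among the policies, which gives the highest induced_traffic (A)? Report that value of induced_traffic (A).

Policy A (B − 13):
  E = 149
  B = 50 − 13 = 37
  A = -23 + 5·149 + 6·37 = 944
Policy B (E + 58, B + 55):
  E = 149 + 58 = 207
  B = 50 + 55 = 105
  A = -23 + 5·207 + 6·105 = 1642
Comparing — Policy A: A=944, Policy B: A=1642. Highest is 1642 (Policy B).

1642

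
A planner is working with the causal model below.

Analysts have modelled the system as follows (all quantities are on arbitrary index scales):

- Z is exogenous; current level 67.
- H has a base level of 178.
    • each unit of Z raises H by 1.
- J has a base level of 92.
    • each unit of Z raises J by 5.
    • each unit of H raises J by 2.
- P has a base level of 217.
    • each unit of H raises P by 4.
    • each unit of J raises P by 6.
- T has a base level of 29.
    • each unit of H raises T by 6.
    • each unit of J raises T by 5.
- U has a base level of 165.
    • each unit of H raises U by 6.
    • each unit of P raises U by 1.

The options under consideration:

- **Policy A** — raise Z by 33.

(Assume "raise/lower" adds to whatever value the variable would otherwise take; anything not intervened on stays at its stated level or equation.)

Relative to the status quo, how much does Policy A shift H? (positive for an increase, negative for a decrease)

Baseline:
  Z = 67
  H = 178 + 67 = 245
Policy A (Z + 33):
  Z = 67 + 33 = 100
  H = 178 + 100 = 278
Change in H: 278 − 245 = 33

33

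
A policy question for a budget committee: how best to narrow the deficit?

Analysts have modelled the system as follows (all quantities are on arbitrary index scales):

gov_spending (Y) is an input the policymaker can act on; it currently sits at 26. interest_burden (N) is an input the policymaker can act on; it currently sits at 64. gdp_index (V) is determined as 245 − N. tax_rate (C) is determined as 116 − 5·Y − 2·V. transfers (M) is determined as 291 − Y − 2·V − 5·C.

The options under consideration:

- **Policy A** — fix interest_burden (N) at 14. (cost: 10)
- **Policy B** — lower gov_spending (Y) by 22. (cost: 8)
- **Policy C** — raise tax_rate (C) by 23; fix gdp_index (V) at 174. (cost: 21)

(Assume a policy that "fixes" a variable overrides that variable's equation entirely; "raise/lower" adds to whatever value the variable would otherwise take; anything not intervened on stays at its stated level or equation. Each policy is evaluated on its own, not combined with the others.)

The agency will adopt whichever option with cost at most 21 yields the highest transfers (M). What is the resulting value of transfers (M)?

2183

Policy A (N := 14):
  Y = 26
  N = 14
  V = 245 − 14 = 231
  C = 116 − 5·26 − 2·231 = -476
  M = 291 − 26 − 2·231 − 5·(-476) = 2183
Policy B (Y − 22):
  Y = 26 − 22 = 4
  N = 64
  V = 245 − 64 = 181
  C = 116 − 5·4 − 2·181 = -266
  M = 291 − 4 − 2·181 − 5·(-266) = 1255
Policy C (C + 23, V := 174):
  Y = 26
  N = 64
  V = 174
  C = 116 − 5·26 − 2·174 (+23 from intervention) = -339
  M = 291 − 26 − 2·174 − 5·(-339) = 1612
Comparing — Policy A: M=2183, Policy B: M=1255, Policy C: M=1612. Highest is 2183 (Policy A).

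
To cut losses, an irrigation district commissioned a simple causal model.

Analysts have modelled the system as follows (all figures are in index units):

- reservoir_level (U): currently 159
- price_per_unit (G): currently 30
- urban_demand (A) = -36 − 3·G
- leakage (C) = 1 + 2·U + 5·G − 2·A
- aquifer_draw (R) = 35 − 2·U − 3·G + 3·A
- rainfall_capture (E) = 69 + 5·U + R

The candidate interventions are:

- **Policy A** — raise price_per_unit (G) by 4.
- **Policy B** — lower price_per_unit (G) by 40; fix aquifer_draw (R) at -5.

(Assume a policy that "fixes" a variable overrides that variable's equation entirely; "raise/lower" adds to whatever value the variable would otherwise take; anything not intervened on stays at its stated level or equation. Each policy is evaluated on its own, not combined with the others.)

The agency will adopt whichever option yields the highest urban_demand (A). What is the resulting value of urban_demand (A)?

Policy A (G + 4):
  G = 30 + 4 = 34
  A = -36 − 3·34 = -138
Policy B (G − 40, R := -5):
  G = 30 − 40 = -10
  A = -36 − 3·(-10) = -6
Comparing — Policy A: A=-138, Policy B: A=-6. Highest is -6 (Policy B).

-6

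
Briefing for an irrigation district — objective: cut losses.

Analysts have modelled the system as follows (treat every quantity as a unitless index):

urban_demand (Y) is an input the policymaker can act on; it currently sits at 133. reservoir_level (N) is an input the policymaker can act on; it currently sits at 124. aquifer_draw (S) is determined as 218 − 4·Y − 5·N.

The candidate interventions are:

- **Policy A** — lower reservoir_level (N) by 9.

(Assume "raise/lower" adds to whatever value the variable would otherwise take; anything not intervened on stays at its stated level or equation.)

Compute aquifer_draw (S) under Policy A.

-889

Policy A (N − 9):
  Y = 133
  N = 124 − 9 = 115
  S = 218 − 4·133 − 5·115 = -889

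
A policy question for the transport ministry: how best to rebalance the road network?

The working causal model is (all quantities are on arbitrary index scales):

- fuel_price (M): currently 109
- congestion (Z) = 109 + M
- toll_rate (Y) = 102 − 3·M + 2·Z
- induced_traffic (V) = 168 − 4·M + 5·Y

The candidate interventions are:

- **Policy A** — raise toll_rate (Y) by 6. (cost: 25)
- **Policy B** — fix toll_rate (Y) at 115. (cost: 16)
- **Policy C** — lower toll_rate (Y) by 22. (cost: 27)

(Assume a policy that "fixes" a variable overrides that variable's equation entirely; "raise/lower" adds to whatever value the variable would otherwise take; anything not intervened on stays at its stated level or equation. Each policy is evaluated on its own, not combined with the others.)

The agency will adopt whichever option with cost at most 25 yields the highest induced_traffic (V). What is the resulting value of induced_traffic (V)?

Policy A (Y + 6):
  M = 109
  Z = 109 + 109 = 218
  Y = 102 − 3·109 + 2·218 (+6 from intervention) = 217
  V = 168 − 4·109 + 5·217 = 817
Policy B (Y := 115):
  M = 109
  Z = 109 + 109 = 218
  Y = 115
  V = 168 − 4·109 + 5·115 = 307
Comparing — Policy A: V=817, Policy B: V=307. Highest is 817 (Policy A).

817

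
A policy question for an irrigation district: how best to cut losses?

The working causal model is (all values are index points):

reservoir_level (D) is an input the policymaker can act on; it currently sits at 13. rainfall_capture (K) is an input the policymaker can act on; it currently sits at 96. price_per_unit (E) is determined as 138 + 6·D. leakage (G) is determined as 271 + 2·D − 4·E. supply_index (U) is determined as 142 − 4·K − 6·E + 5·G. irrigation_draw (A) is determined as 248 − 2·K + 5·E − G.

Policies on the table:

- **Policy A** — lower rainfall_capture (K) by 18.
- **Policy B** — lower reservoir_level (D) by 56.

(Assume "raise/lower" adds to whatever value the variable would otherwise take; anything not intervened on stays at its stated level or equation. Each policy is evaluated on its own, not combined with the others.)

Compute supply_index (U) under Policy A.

-4301

Policy A (K − 18):
  D = 13
  K = 96 − 18 = 78
  E = 138 + 6·13 = 216
  G = 271 + 2·13 − 4·216 = -567
  U = 142 − 4·78 − 6·216 + 5·(-567) = -4301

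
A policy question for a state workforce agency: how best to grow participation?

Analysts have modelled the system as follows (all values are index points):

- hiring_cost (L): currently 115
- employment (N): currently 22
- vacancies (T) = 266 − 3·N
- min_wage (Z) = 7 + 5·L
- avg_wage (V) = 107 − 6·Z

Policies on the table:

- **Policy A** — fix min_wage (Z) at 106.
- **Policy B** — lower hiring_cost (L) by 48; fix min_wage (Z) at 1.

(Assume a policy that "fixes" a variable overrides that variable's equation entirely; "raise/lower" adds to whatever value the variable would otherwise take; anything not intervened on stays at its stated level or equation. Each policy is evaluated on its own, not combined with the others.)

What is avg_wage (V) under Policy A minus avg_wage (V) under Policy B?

Policy A (Z := 106):
  L = 115
  Z = 106
  V = 107 − 6·106 = -529
Policy B (L − 48, Z := 1):
  L = 115 − 48 = 67
  Z = 1
  V = 107 − 6·1 = 101
V: -529 − 101 = -630

-630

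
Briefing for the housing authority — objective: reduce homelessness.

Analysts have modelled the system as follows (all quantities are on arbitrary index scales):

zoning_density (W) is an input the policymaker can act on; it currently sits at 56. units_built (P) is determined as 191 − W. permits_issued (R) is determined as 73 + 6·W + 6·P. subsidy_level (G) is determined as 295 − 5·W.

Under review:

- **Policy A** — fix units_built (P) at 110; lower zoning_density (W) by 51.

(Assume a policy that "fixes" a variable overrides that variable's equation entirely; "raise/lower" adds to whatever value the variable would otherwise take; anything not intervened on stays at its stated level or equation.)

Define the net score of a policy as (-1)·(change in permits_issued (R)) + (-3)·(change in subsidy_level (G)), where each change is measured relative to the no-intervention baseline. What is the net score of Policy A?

-309

Baseline:
  W = 56
  P = 191 − 56 = 135
  R = 73 + 6·56 + 6·135 = 1219
  G = 295 − 5·56 = 15
Policy A (P := 110, W − 51):
  W = 56 − 51 = 5
  P = 110
  R = 73 + 6·5 + 6·110 = 763
  G = 295 − 5·5 = 270
ΔR = 763 − 1219 = -456; ΔG = 270 − 15 = 255
Score = (-1)·(-456) + (-3)·255 = -309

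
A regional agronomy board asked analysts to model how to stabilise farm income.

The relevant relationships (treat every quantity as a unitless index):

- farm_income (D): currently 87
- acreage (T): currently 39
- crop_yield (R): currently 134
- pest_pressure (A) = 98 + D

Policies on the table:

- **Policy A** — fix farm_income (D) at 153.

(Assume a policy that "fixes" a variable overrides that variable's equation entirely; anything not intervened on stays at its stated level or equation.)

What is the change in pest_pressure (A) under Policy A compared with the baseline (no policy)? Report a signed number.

Baseline:
  D = 87
  A = 98 + 87 = 185
Policy A (D := 153):
  D = 153
  A = 98 + 153 = 251
Change in A: 251 − 185 = 66

66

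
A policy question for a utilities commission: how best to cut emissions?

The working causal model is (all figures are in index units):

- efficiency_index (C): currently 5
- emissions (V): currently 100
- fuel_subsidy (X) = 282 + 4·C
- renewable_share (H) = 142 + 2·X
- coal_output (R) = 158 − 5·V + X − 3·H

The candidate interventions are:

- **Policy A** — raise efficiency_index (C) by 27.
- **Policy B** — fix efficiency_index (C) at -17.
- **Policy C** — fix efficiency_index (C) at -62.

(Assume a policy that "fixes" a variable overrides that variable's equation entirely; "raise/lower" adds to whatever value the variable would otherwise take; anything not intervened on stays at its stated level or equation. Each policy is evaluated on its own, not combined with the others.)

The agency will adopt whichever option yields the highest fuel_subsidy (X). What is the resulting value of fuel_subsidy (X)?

Policy A (C + 27):
  C = 5 + 27 = 32
  X = 282 + 4·32 = 410
Policy B (C := -17):
  C = -17
  X = 282 + 4·(-17) = 214
Policy C (C := -62):
  C = -62
  X = 282 + 4·(-62) = 34
Comparing — Policy A: X=410, Policy B: X=214, Policy C: X=34. Highest is 410 (Policy A).

410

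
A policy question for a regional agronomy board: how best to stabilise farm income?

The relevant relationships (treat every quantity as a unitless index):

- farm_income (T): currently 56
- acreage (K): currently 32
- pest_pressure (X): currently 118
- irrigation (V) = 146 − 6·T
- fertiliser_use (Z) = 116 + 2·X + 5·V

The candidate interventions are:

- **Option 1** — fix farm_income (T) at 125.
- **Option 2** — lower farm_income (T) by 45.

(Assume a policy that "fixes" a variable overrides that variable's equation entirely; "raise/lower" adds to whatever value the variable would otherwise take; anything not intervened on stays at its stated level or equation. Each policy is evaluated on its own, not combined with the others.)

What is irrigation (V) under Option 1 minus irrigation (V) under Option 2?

Option 1 (T := 125):
  T = 125
  V = 146 − 6·125 = -604
Option 2 (T − 45):
  T = 56 − 45 = 11
  V = 146 − 6·11 = 80
V: -604 − 80 = -684

-684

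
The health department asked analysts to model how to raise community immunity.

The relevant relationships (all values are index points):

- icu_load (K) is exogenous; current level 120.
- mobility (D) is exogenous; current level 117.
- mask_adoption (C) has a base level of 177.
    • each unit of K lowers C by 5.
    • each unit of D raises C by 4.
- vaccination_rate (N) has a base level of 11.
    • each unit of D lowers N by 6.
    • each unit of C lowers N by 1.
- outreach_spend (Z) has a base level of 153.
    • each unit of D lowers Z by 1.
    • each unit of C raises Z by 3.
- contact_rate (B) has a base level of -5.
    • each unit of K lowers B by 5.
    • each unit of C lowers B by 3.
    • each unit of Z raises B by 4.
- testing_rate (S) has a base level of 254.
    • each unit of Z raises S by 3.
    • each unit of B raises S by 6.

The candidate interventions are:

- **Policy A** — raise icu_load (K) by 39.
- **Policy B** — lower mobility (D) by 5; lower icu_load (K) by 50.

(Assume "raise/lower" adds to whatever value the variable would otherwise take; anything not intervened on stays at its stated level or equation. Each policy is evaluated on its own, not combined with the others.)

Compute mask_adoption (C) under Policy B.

275

Policy B (D − 5, K − 50):
  K = 120 − 50 = 70
  D = 117 − 5 = 112
  C = 177 − 5·70 + 4·112 = 275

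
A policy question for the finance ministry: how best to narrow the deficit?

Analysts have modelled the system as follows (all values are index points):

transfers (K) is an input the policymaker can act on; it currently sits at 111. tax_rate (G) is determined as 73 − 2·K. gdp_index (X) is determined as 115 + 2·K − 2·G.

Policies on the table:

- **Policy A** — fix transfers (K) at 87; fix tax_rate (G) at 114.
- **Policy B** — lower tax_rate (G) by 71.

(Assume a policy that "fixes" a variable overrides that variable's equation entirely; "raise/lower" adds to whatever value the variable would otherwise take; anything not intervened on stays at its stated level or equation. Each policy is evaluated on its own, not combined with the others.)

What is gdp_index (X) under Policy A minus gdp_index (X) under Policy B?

-716

Policy A (K := 87, G := 114):
  K = 87
  G = 114
  X = 115 + 2·87 − 2·114 = 61
Policy B (G − 71):
  K = 111
  G = 73 − 2·111 (−71 from intervention) = -220
  X = 115 + 2·111 − 2·(-220) = 777
X: 61 − 777 = -716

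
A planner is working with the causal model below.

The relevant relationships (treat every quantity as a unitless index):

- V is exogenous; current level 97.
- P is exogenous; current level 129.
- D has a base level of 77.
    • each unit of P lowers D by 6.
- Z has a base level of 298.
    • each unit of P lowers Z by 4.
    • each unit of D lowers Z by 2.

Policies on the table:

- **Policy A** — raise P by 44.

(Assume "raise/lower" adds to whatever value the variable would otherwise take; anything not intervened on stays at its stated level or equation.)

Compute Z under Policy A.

Policy A (P + 44):
  P = 129 + 44 = 173
  D = 77 − 6·173 = -961
  Z = 298 − 4·173 − 2·(-961) = 1528

1528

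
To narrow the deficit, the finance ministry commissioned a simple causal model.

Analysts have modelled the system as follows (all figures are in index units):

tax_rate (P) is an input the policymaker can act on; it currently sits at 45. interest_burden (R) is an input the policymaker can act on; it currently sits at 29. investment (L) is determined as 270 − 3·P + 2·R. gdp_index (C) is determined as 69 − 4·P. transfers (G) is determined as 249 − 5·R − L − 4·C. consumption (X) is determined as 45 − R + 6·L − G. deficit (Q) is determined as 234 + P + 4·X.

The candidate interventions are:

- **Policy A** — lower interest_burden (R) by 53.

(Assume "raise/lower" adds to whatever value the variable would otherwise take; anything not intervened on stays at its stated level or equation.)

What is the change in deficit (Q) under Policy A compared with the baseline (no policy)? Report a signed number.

-3816

Baseline:
  P = 45
  R = 29
  L = 270 − 3·45 + 2·29 = 193
  C = 69 − 4·45 = -111
  G = 249 − 5·29 − 193 − 4·(-111) = 355
  X = 45 − 29 + 6·193 − 355 = 819
  Q = 234 + 45 + 4·819 = 3555
Policy A (R − 53):
  P = 45
  R = 29 − 53 = -24
  L = 270 − 3·45 + 2·(-24) = 87
  C = 69 − 4·45 = -111
  G = 249 − 5·(-24) − 87 − 4·(-111) = 726
  X = 45 − (-24) + 6·87 − 726 = -135
  Q = 234 + 45 + 4·(-135) = -261
Change in Q: -261 − 3555 = -3816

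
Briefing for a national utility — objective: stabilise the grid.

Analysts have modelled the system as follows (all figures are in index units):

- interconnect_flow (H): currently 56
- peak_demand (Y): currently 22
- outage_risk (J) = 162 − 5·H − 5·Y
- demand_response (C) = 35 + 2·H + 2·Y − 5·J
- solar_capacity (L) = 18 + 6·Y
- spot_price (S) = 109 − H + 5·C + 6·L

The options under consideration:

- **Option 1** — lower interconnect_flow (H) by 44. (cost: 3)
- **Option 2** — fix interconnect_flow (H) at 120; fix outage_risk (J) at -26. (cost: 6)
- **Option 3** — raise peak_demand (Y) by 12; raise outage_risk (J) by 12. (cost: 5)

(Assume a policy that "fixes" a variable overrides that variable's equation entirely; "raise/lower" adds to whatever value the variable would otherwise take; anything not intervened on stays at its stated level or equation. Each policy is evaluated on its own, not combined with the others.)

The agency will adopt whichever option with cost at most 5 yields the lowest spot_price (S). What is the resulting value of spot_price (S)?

1712

Option 1 (H − 44):
  H = 56 − 44 = 12
  Y = 22
  J = 162 − 5·12 − 5·22 = -8
  C = 35 + 2·12 + 2·22 − 5·(-8) = 143
  L = 18 + 6·22 = 150
  S = 109 − 12 + 5·143 + 6·150 = 1712
Option 3 (Y + 12, J + 12):
  H = 56
  Y = 22 + 12 = 34
  J = 162 − 5·56 − 5·34 (+12 from intervention) = -276
  C = 35 + 2·56 + 2·34 − 5·(-276) = 1595
  L = 18 + 6·34 = 222
  S = 109 − 56 + 5·1595 + 6·222 = 9360
Comparing — Option 1: S=1712, Option 3: S=9360. Lowest is 1712 (Option 1).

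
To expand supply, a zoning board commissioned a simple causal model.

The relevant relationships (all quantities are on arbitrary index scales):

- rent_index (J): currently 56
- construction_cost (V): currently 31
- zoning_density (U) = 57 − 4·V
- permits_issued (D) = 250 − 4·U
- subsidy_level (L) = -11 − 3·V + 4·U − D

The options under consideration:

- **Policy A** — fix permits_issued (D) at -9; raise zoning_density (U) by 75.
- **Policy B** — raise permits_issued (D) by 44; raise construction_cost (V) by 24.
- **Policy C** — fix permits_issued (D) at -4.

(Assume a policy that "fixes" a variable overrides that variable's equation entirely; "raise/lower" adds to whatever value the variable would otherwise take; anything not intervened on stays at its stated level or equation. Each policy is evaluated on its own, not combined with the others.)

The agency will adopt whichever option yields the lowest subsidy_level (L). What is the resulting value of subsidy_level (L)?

Policy A (D := -9, U + 75):
  V = 31
  U = 57 − 4·31 (+75 from intervention) = 8
  D = -9
  L = -11 − 3·31 + 4·8 − (-9) = -63
Policy B (D + 44, V + 24):
  V = 31 + 24 = 55
  U = 57 − 4·55 = -163
  D = 250 − 4·(-163) (+44 from intervention) = 946
  L = -11 − 3·55 + 4·(-163) − 946 = -1774
Policy C (D := -4):
  V = 31
  U = 57 − 4·31 = -67
  D = -4
  L = -11 − 3·31 + 4·(-67) − (-4) = -368
Comparing — Policy A: L=-63, Policy B: L=-1774, Policy C: L=-368. Lowest is -1774 (Policy B).

-1774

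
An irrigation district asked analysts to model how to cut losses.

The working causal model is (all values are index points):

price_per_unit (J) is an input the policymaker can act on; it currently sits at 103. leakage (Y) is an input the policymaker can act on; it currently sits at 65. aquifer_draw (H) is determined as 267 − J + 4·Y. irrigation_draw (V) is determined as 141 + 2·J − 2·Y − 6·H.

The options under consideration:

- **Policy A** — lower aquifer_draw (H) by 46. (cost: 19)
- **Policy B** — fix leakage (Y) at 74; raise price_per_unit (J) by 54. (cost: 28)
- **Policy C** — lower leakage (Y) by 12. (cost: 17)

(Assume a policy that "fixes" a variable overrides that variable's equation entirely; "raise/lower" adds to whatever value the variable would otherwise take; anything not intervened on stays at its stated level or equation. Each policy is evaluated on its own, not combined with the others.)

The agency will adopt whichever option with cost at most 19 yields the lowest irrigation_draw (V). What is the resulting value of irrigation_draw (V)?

Policy A (H − 46):
  J = 103
  Y = 65
  H = 267 − 103 + 4·65 (−46 from intervention) = 378
  V = 141 + 2·103 − 2·65 − 6·378 = -2051
Policy C (Y − 12):
  J = 103
  Y = 65 − 12 = 53
  H = 267 − 103 + 4·53 = 376
  V = 141 + 2·103 − 2·53 − 6·376 = -2015
Comparing — Policy A: V=-2051, Policy C: V=-2015. Lowest is -2051 (Policy A).

-2051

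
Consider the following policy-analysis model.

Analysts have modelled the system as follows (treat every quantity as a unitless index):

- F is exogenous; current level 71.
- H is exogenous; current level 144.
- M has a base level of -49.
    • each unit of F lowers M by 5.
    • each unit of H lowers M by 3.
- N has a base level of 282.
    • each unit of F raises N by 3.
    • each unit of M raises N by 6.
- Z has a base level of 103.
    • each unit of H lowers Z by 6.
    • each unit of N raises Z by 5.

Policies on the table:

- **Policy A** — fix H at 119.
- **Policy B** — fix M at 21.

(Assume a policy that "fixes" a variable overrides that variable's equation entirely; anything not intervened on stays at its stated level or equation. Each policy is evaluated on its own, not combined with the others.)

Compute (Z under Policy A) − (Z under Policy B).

-23310

Policy A (H := 119):
  F = 71
  H = 119
  M = -49 − 5·71 − 3·119 = -761
  N = 282 + 3·71 + 6·(-761) = -4071
  Z = 103 − 6·119 + 5·(-4071) = -20966
Policy B (M := 21):
  F = 71
  H = 144
  M = 21
  N = 282 + 3·71 + 6·21 = 621
  Z = 103 − 6·144 + 5·621 = 2344
Z: -20966 − 2344 = -23310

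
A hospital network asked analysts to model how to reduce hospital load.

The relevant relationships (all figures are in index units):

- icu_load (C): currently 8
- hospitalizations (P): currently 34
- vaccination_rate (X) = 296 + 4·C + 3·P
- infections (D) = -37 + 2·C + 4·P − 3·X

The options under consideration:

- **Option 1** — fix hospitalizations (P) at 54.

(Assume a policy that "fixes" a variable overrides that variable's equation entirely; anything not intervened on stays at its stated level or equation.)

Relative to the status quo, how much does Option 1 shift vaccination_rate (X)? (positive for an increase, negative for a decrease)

Baseline:
  C = 8
  P = 34
  X = 296 + 4·8 + 3·34 = 430
Option 1 (P := 54):
  C = 8
  P = 54
  X = 296 + 4·8 + 3·54 = 490
Change in X: 490 − 430 = 60

60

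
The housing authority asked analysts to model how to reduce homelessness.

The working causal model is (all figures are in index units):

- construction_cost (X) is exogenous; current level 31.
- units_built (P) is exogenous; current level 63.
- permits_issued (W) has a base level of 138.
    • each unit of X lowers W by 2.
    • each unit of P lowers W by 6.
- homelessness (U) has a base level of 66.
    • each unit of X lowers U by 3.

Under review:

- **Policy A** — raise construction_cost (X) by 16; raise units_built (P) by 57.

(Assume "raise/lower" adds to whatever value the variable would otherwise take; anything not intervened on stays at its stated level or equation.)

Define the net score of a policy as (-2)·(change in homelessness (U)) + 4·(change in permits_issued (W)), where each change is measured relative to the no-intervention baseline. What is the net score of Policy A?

Baseline:
  X = 31
  P = 63
  W = 138 − 2·31 − 6·63 = -302
  U = 66 − 3·31 = -27
Policy A (X + 16, P + 57):
  X = 31 + 16 = 47
  P = 63 + 57 = 120
  W = 138 − 2·47 − 6·120 = -676
  U = 66 − 3·47 = -75
ΔU = -75 − (-27) = -48; ΔW = -676 − (-302) = -374
Score = (-2)·(-48) + 4·(-374) = -1400

-1400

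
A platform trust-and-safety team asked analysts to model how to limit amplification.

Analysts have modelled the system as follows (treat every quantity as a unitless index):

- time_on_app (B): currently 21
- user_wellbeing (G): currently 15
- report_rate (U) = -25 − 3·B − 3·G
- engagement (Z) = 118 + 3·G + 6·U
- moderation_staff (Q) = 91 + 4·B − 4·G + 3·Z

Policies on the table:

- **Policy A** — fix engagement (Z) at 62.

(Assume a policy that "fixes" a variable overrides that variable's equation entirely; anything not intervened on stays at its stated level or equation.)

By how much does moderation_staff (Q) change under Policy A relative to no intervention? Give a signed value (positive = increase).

2091

Baseline:
  B = 21
  G = 15
  U = -25 − 3·21 − 3·15 = -133
  Z = 118 + 3·15 + 6·(-133) = -635
  Q = 91 + 4·21 − 4·15 + 3·(-635) = -1790
Policy A (Z := 62):
  B = 21
  G = 15
  U = -25 − 3·21 − 3·15 = -133
  Z = 62
  Q = 91 + 4·21 − 4·15 + 3·62 = 301
Change in Q: 301 − (-1790) = 2091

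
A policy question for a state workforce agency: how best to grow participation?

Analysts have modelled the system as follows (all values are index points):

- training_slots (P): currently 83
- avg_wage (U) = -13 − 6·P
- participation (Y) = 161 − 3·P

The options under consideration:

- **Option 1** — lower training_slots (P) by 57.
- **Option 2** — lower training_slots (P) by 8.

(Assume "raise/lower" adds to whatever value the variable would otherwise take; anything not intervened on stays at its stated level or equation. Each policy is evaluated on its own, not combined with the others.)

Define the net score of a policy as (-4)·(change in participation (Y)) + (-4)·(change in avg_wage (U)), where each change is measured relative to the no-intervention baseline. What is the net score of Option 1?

-2052

Baseline:
  P = 83
  U = -13 − 6·83 = -511
  Y = 161 − 3·83 = -88
Option 1 (P − 57):
  P = 83 − 57 = 26
  U = -13 − 6·26 = -169
  Y = 161 − 3·26 = 83
ΔY = 83 − (-88) = 171; ΔU = -169 − (-511) = 342
Score = (-4)·171 + (-4)·342 = -2052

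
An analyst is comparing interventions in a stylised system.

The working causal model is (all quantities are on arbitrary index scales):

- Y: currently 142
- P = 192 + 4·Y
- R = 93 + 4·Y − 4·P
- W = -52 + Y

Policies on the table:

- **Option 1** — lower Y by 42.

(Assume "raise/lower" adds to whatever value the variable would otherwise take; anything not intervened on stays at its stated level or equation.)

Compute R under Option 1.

Option 1 (Y − 42):
  Y = 142 − 42 = 100
  P = 192 + 4·100 = 592
  R = 93 + 4·100 − 4·592 = -1875

-1875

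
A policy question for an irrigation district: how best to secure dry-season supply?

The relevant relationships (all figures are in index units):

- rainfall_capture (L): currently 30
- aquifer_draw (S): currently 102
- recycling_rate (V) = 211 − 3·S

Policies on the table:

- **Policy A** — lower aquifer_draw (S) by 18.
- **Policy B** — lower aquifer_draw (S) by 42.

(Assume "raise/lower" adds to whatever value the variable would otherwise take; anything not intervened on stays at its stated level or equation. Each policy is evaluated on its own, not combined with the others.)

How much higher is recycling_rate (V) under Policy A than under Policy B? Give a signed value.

Policy A (S − 18):
  S = 102 − 18 = 84
  V = 211 − 3·84 = -41
Policy B (S − 42):
  S = 102 − 42 = 60
  V = 211 − 3·60 = 31
V: -41 − 31 = -72

-72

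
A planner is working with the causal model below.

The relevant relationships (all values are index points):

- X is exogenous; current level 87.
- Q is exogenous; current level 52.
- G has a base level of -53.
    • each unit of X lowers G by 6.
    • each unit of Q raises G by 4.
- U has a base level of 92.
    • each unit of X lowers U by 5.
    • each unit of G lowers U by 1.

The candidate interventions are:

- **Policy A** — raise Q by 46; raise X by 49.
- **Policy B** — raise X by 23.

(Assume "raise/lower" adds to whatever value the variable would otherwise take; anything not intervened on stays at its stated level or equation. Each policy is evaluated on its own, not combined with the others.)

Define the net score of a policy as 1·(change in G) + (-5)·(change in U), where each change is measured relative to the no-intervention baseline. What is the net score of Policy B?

-253

Baseline:
  X = 87
  Q = 52
  G = -53 − 6·87 + 4·52 = -367
  U = 92 − 5·87 − (-367) = 24
Policy B (X + 23):
  X = 87 + 23 = 110
  Q = 52
  G = -53 − 6·110 + 4·52 = -505
  U = 92 − 5·110 − (-505) = 47
ΔG = -505 − (-367) = -138; ΔU = 47 − 24 = 23
Score = 1·(-138) + (-5)·23 = -253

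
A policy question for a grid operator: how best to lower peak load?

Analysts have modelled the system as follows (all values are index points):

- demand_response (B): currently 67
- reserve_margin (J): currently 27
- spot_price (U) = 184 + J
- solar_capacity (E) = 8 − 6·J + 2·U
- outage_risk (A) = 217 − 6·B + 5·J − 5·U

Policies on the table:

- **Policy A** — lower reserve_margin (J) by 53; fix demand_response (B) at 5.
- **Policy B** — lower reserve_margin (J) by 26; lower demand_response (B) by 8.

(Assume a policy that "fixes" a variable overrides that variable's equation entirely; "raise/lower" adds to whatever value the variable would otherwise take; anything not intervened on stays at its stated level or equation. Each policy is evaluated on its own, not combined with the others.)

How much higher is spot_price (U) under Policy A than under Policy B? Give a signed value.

Policy A (J − 53, B := 5):
  J = 27 − 53 = -26
  U = 184 + (-26) = 158
Policy B (J − 26, B − 8):
  J = 27 − 26 = 1
  U = 184 + 1 = 185
U: 158 − 185 = -27

-27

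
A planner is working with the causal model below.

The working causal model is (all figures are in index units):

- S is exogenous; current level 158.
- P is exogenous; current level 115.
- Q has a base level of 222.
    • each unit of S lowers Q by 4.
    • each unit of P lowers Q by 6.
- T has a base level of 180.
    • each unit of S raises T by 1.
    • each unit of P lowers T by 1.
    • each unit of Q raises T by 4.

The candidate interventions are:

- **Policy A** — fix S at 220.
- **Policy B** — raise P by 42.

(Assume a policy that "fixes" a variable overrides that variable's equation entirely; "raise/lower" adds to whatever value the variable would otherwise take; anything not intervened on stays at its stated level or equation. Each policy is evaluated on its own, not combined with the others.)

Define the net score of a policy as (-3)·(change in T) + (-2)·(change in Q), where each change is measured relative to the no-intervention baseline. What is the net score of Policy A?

3286

Baseline:
  S = 158
  P = 115
  Q = 222 − 4·158 − 6·115 = -1100
  T = 180 + 158 − 115 + 4·(-1100) = -4177
Policy A (S := 220):
  S = 220
  P = 115
  Q = 222 − 4·220 − 6·115 = -1348
  T = 180 + 220 − 115 + 4·(-1348) = -5107
ΔT = -5107 − (-4177) = -930; ΔQ = -1348 − (-1100) = -248
Score = (-3)·(-930) + (-2)·(-248) = 3286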